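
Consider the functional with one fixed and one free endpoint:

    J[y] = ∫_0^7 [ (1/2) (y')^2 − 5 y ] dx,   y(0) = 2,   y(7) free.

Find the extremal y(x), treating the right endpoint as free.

The Lagrangian L = (1/2) (y')^2 − 5 y gives
    ∂L/∂y = −5,   ∂L/∂y' = y'.
Euler-Lagrange: d/dx(y') − (−5) = 0, i.e. y'' + 5 = 0, so
    y(x) = −(5/2) x^2 + C1 x + C2.
Fixed left endpoint y(0) = 2 ⇒ C2 = 2.
The right endpoint x = 7 is free, so the natural (transversality) condition is ∂L/∂y' |_{x=7} = 0, i.e. y'(7) = 0.
Compute y'(x) = −5 x + C1, so y'(7) = −35 + C1 = 0 ⇒ C1 = 35.
Therefore the extremal is
    y(x) = −(5/2) x^2 + 35 x + 2.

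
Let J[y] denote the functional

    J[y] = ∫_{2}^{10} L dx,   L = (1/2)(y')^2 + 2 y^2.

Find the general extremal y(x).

The Lagrangian is L = (1/2)(y')^2 + 2 y^2.
∂L/∂y = 4y.
∂L/∂y' = y'.
The Euler-Lagrange equation d/dx(∂L/∂y') − ∂L/∂y = 0 becomes:
    y'' - 4 y = 0
General solution: y(x) = A e^(2x) + B e^(-2x), where A and B are arbitrary constants fixed by the endpoint conditions.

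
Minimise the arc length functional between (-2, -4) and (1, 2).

Arc-length functional: J[y] = ∫ sqrt(1 + (y')^2) dx.
Lagrangian L = sqrt(1 + (y')^2) has no explicit y dependence, so ∂L/∂y = 0 and the Euler-Lagrange equation gives
    d/dx( y' / sqrt(1 + (y')^2) ) = 0  ⇒  y' / sqrt(1 + (y')^2) = const.
Hence y' is constant, so y(x) is affine.
Fitting the endpoints (-2, -4) and (1, 2):
    slope m = (2 − (-4)) / (1 − (-2)) = 2,
    intercept c = (-4) − m·(-2) = 0.
Extremal: y(x) = 2 x.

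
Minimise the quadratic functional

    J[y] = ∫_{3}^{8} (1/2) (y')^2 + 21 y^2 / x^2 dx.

The Lagrangian is L = (1/2) (y')^2 + 21 y^2 / x^2.
Compute ∂L/∂y = 42y/x^2, ∂L/∂y' = y'.
The Euler-Lagrange equation d/dx(∂L/∂y') − ∂L/∂y = 0 reduces to
    y'' − 42/x^2 · y = 0  (x > 0).
Its general solution is
    y(x) = A x^7 + B x^(-6),
with A, B fixed by the endpoint conditions.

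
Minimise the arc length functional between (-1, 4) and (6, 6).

Arc-length functional: J[y] = ∫ sqrt(1 + (y')^2) dx.
Lagrangian L = sqrt(1 + (y')^2) has no explicit y dependence, so ∂L/∂y = 0 and the Euler-Lagrange equation gives
    d/dx( y' / sqrt(1 + (y')^2) ) = 0  ⇒  y' / sqrt(1 + (y')^2) = const.
Hence y' is constant, so y(x) is affine.
Fitting the endpoints (-1, 4) and (6, 6):
    slope m = (6 − 4) / (6 − (-1)) = 2/7,
    intercept c = 4 − m·(-1) = 30/7.
Extremal: y(x) = (2/7) x + 30/7.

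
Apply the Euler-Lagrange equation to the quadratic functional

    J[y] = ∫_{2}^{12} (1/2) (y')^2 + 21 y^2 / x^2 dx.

The Lagrangian is L = (1/2) (y')^2 + 21 y^2 / x^2.
Compute ∂L/∂y = 42y/x^2, ∂L/∂y' = y'.
The Euler-Lagrange equation d/dx(∂L/∂y') − ∂L/∂y = 0 reduces to
    y'' − 42/x^2 · y = 0  (x > 0).
Its general solution is
    y(x) = A x^7 + B x^(-6),
with A, B fixed by the endpoint conditions.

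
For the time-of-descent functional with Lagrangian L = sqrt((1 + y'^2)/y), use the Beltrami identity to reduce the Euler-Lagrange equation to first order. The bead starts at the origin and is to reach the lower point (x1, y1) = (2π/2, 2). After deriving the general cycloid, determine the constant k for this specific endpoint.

The Lagrangian L = sqrt((1 + y'^2) / y) has no explicit x dependence, so the Beltrami identity applies:
    L − y' ∂L/∂y' = C.
Compute ∂L/∂y' = y' / sqrt(y (1 + y'^2)).
Substitute:
    sqrt((1 + y'^2)/y) − y'·y' / sqrt(y (1 + y'^2))
    = (1 + y'^2) / sqrt(y (1 + y'^2)) − y'^2 / sqrt(y (1 + y'^2))
    = 1 / sqrt(y (1 + y'^2)) = C.
Squaring and rearranging gives the first integral
    y (1 + y'^2) = 1/C^2 =: k   (constant).
Solving this first-order ODE by the substitution
    y = (k/2)(1 − cos θ)
yields the cycloid parameterisation
    x(θ) = (k/2)(θ − sin θ),   y(θ) = (k/2)(1 − cos θ).
The constant k is fixed by the endpoint condition.
Now fit the given lower endpoint (x1, y1) = (2π/2, 2). At the bottom of the first arch (θ = π), the parametric equations give
    y(π) = (k/2)(1 − cos π) = k,
    x(π) = (k/2)(π − sin π) = kπ/2.
Matching y(π) = 2 gives k = 2, consistent with x(π) = 2π/2. Therefore the specific cycloid is
    x(θ) = (2/2)(θ − sin θ),   y(θ) = (2/2)(1 − cos θ).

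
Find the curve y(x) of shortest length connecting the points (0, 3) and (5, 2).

Arc-length functional: J[y] = ∫ sqrt(1 + (y')^2) dx.
Lagrangian L = sqrt(1 + (y')^2) has no explicit y dependence, so ∂L/∂y = 0 and the Euler-Lagrange equation gives
    d/dx( y' / sqrt(1 + (y')^2) ) = 0  ⇒  y' / sqrt(1 + (y')^2) = const.
Hence y' is constant, so y(x) is affine.
Fitting the endpoints (0, 3) and (5, 2):
    slope m = (2 − 3) / (5 − 0) = -1/5,
    intercept c = 3 − m·0 = 3.
Extremal: y(x) = (-1/5) x + 3.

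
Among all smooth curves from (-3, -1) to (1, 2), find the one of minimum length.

Arc-length functional: J[y] = ∫ sqrt(1 + (y')^2) dx.
Lagrangian L = sqrt(1 + (y')^2) has no explicit y dependence, so ∂L/∂y = 0 and the Euler-Lagrange equation gives
    d/dx( y' / sqrt(1 + (y')^2) ) = 0  ⇒  y' / sqrt(1 + (y')^2) = const.
Hence y' is constant, so y(x) is affine.
Fitting the endpoints (-3, -1) and (1, 2):
    slope m = (2 − (-1)) / (1 − (-3)) = 3/4,
    intercept c = (-1) − m·(-3) = 5/4.
Extremal: y(x) = (3/4) x + 5/4.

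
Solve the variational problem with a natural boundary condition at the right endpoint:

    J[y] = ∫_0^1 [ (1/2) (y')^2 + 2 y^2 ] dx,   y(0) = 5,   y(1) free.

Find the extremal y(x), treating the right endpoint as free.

The Lagrangian L = (1/2) (y')^2 + 2 y^2 gives
    ∂L/∂y = 4 y,   ∂L/∂y' = y'.
Euler-Lagrange: y'' − 4 y = 0.
With k = 2, the general solution is
    y(x) = A cosh(2 x) + B sinh(2 x).
Fixed left endpoint y(0) = 5 ⇒ A = 5.
The right endpoint x = 1 is free, so the natural (transversality) condition is ∂L/∂y' |_{x=1} = 0, i.e. y'(1) = 0.
Compute y'(x) = A k sinh(k x) + B k cosh(k x), so
    y'(1) = A k sinh(k·1) + B k cosh(k·1) = 0
    ⇒ B = −A tanh(k·1) = − 5 tanh(2·1).
Therefore the extremal is
    y(x) = 5 cosh(2 x) − 5 tanh(2·1) sinh(2 x).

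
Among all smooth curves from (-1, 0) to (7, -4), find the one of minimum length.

Arc-length functional: J[y] = ∫ sqrt(1 + (y')^2) dx.
Lagrangian L = sqrt(1 + (y')^2) has no explicit y dependence, so ∂L/∂y = 0 and the Euler-Lagrange equation gives
    d/dx( y' / sqrt(1 + (y')^2) ) = 0  ⇒  y' / sqrt(1 + (y')^2) = const.
Hence y' is constant, so y(x) is affine.
Fitting the endpoints (-1, 0) and (7, -4):
    slope m = ((-4) − 0) / (7 − (-1)) = -1/2,
    intercept c = 0 − m·(-1) = -1/2.
Extremal: y(x) = (-1/2) x - 1/2.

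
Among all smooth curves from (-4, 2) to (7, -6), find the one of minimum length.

Arc-length functional: J[y] = ∫ sqrt(1 + (y')^2) dx.
Lagrangian L = sqrt(1 + (y')^2) has no explicit y dependence, so ∂L/∂y = 0 and the Euler-Lagrange equation gives
    d/dx( y' / sqrt(1 + (y')^2) ) = 0  ⇒  y' / sqrt(1 + (y')^2) = const.
Hence y' is constant, so y(x) is affine.
Fitting the endpoints (-4, 2) and (7, -6):
    slope m = ((-6) − 2) / (7 − (-4)) = -8/11,
    intercept c = 2 − m·(-4) = -10/11.
Extremal: y(x) = (-8/11) x - 10/11.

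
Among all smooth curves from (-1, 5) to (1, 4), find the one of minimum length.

Arc-length functional: J[y] = ∫ sqrt(1 + (y')^2) dx.
Lagrangian L = sqrt(1 + (y')^2) has no explicit y dependence, so ∂L/∂y = 0 and the Euler-Lagrange equation gives
    d/dx( y' / sqrt(1 + (y')^2) ) = 0  ⇒  y' / sqrt(1 + (y')^2) = const.
Hence y' is constant, so y(x) is affine.
Fitting the endpoints (-1, 5) and (1, 4):
    slope m = (4 − 5) / (1 − (-1)) = -1/2,
    intercept c = 5 − m·(-1) = 9/2.
Extremal: y(x) = (-1/2) x + 9/2.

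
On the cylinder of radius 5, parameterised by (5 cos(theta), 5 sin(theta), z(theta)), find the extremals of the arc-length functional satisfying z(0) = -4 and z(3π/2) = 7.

Parameterise the cylinder of radius R = 5 as
    r(θ) = (5 cos θ, 5 sin θ, z(θ)).
The arc-length element is
    ds = sqrt(25 + (dz/dθ)^2) dθ,
so the Lagrangian is L = sqrt(25 + z'^2).
L depends on z' only, not on z or θ, so ∂L/∂z = 0 and
    ∂L/∂z' = z' / sqrt(25 + z'^2).
The Euler-Lagrange equation gives
    d/dθ( z' / sqrt(25 + z'^2) ) = 0,
so z' is constant. Integrating once:
    z(θ) = a θ + b,
a helix on the cylinder (a straight line when the cylinder is unrolled). The constants a, b are determined by the endpoint conditions.
With endpoint conditions z(0) = -4 and z(3π/2) = 7: from z(0) = b we get b = -4, and a·3π/2 + -4 = 7 gives a = 22/(3π), so
    z(θ) = (22/(3π)) θ − 4.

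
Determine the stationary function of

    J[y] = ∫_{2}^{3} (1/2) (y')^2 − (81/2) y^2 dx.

The Lagrangian is L = (1/2) (y')^2 − (81/2) y^2.
Compute ∂L/∂y = -81y, ∂L/∂y' = y'.
The Euler-Lagrange equation d/dx(∂L/∂y') − ∂L/∂y = 0 reduces to
    y'' + 81 y = 0.
Its general solution is
    y(x) = A sin(9x) + B cos(9x),
with A, B fixed by the endpoint conditions.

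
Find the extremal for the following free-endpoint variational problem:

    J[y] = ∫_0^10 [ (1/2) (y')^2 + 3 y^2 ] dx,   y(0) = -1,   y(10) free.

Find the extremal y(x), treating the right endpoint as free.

The Lagrangian L = (1/2) (y')^2 + 3 y^2 gives
    ∂L/∂y = 6 y,   ∂L/∂y' = y'.
Euler-Lagrange: y'' − 6 y = 0.
With k = sqrt(6), the general solution is
    y(x) = A cosh(sqrt(6) x) + B sinh(sqrt(6) x).
Fixed left endpoint y(0) = -1 ⇒ A = -1.
The right endpoint x = 10 is free, so the natural (transversality) condition is ∂L/∂y' |_{x=10} = 0, i.e. y'(10) = 0.
Compute y'(x) = A k sinh(k x) + B k cosh(k x), so
    y'(10) = A k sinh(k·10) + B k cosh(k·10) = 0
    ⇒ B = −A tanh(k·10) = tanh(sqrt(6)·10).
Therefore the extremal is
    y(x) = −cosh(sqrt(6) x) + tanh(sqrt(6)·10) sinh(sqrt(6) x).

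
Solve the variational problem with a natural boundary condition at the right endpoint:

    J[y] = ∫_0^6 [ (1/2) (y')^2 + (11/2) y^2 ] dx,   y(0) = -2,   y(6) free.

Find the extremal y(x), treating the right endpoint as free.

The Lagrangian L = (1/2) (y')^2 + (11/2) y^2 gives
    ∂L/∂y = 11 y,   ∂L/∂y' = y'.
Euler-Lagrange: y'' − 11 y = 0.
With k = sqrt(11), the general solution is
    y(x) = A cosh(sqrt(11) x) + B sinh(sqrt(11) x).
Fixed left endpoint y(0) = -2 ⇒ A = -2.
The right endpoint x = 6 is free, so the natural (transversality) condition is ∂L/∂y' |_{x=6} = 0, i.e. y'(6) = 0.
Compute y'(x) = A k sinh(k x) + B k cosh(k x), so
    y'(6) = A k sinh(k·6) + B k cosh(k·6) = 0
    ⇒ B = −A tanh(k·6) = 2 tanh(sqrt(11)·6).
Therefore the extremal is
    y(x) = −2 cosh(sqrt(11) x) + 2 tanh(sqrt(11)·6) sinh(sqrt(11) x).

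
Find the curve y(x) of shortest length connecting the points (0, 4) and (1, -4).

Arc-length functional: J[y] = ∫ sqrt(1 + (y')^2) dx.
Lagrangian L = sqrt(1 + (y')^2) has no explicit y dependence, so ∂L/∂y = 0 and the Euler-Lagrange equation gives
    d/dx( y' / sqrt(1 + (y')^2) ) = 0  ⇒  y' / sqrt(1 + (y')^2) = const.
Hence y' is constant, so y(x) is affine.
Fitting the endpoints (0, 4) and (1, -4):
    slope m = ((-4) − 4) / (1 − 0) = -8,
    intercept c = 4 − m·0 = 4.
Extremal: y(x) = -8 x + 4.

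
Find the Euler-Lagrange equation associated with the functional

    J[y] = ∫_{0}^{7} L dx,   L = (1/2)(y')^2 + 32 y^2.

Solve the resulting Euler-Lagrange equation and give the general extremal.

The Lagrangian is L = (1/2)(y')^2 + 32 y^2.
∂L/∂y = 64y.
∂L/∂y' = y'.
The Euler-Lagrange equation d/dx(∂L/∂y') − ∂L/∂y = 0 becomes:
    y'' - 64 y = 0
General solution: y(x) = A e^(8x) + B e^(-8x), where A and B are arbitrary constants fixed by the endpoint conditions.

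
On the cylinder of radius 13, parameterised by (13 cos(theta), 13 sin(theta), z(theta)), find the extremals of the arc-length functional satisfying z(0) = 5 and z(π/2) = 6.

Parameterise the cylinder of radius R = 13 as
    r(θ) = (13 cos θ, 13 sin θ, z(θ)).
The arc-length element is
    ds = sqrt(169 + (dz/dθ)^2) dθ,
so the Lagrangian is L = sqrt(169 + z'^2).
L depends on z' only, not on z or θ, so ∂L/∂z = 0 and
    ∂L/∂z' = z' / sqrt(169 + z'^2).
The Euler-Lagrange equation gives
    d/dθ( z' / sqrt(169 + z'^2) ) = 0,
so z' is constant. Integrating once:
    z(θ) = a θ + b,
a helix on the cylinder (a straight line when the cylinder is unrolled). The constants a, b are determined by the endpoint conditions.
With endpoint conditions z(0) = 5 and z(π/2) = 6: from z(0) = b we get b = 5, and a·π/2 + 5 = 6 gives a = 2/π, so
    z(θ) = (2/π) θ + 5.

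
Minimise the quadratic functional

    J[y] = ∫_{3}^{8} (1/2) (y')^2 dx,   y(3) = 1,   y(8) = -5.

The Lagrangian is L = (1/2) (y')^2.
Compute ∂L/∂y = 0, ∂L/∂y' = y'.
The Euler-Lagrange equation d/dx(∂L/∂y') − ∂L/∂y = 0 reduces to
    y'' = 0.
Its general solution is
    y(x) = A x + B,
with A, B fixed by the endpoint conditions.
Applying the endpoint conditions y(3) = 1 and y(8) = -5: solve A·3 + B = 1 and A·8 + B = -5. Subtracting gives A(8 − 3) = -5 − 1, so A = -6/5, and B = 1 − A·3 = 23/5. Therefore
    y(x) = (-6/5) x + 23/5.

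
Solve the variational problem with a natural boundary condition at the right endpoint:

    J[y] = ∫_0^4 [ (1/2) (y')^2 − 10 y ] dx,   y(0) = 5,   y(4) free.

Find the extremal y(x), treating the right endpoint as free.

The Lagrangian L = (1/2) (y')^2 − 10 y gives
    ∂L/∂y = −10,   ∂L/∂y' = y'.
Euler-Lagrange: d/dx(y') − (−10) = 0, i.e. y'' + 10 = 0, so
    y(x) = −(10/2) x^2 + C1 x + C2.
Fixed left endpoint y(0) = 5 ⇒ C2 = 5.
The right endpoint x = 4 is free, so the natural (transversality) condition is ∂L/∂y' |_{x=4} = 0, i.e. y'(4) = 0.
Compute y'(x) = −10 x + C1, so y'(4) = −40 + C1 = 0 ⇒ C1 = 40.
Therefore the extremal is
    y(x) = −5 x^2 + 40 x + 5.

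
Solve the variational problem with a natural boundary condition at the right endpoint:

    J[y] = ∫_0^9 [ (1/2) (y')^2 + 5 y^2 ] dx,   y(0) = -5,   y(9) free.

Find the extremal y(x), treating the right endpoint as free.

The Lagrangian L = (1/2) (y')^2 + 5 y^2 gives
    ∂L/∂y = 10 y,   ∂L/∂y' = y'.
Euler-Lagrange: y'' − 10 y = 0.
With k = sqrt(10), the general solution is
    y(x) = A cosh(sqrt(10) x) + B sinh(sqrt(10) x).
Fixed left endpoint y(0) = -5 ⇒ A = -5.
The right endpoint x = 9 is free, so the natural (transversality) condition is ∂L/∂y' |_{x=9} = 0, i.e. y'(9) = 0.
Compute y'(x) = A k sinh(k x) + B k cosh(k x), so
    y'(9) = A k sinh(k·9) + B k cosh(k·9) = 0
    ⇒ B = −A tanh(k·9) = 5 tanh(sqrt(10)·9).
Therefore the extremal is
    y(x) = −5 cosh(sqrt(10) x) + 5 tanh(sqrt(10)·9) sinh(sqrt(10) x).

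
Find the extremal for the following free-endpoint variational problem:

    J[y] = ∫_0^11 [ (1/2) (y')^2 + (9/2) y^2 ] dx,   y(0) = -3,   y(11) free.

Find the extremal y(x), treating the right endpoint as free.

The Lagrangian L = (1/2) (y')^2 + (9/2) y^2 gives
    ∂L/∂y = 9 y,   ∂L/∂y' = y'.
Euler-Lagrange: y'' − 9 y = 0.
With k = 3, the general solution is
    y(x) = A cosh(3 x) + B sinh(3 x).
Fixed left endpoint y(0) = -3 ⇒ A = -3.
The right endpoint x = 11 is free, so the natural (transversality) condition is ∂L/∂y' |_{x=11} = 0, i.e. y'(11) = 0.
Compute y'(x) = A k sinh(k x) + B k cosh(k x), so
    y'(11) = A k sinh(k·11) + B k cosh(k·11) = 0
    ⇒ B = −A tanh(k·11) = 3 tanh(3·11).
Therefore the extremal is
    y(x) = −3 cosh(3 x) + 3 tanh(3·11) sinh(3 x).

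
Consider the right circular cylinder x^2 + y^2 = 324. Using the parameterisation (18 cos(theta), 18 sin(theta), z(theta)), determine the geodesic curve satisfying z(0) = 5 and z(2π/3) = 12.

Parameterise the cylinder of radius R = 18 as
    r(θ) = (18 cos θ, 18 sin θ, z(θ)).
The arc-length element is
    ds = sqrt(324 + (dz/dθ)^2) dθ,
so the Lagrangian is L = sqrt(324 + z'^2).
L depends on z' only, not on z or θ, so ∂L/∂z = 0 and
    ∂L/∂z' = z' / sqrt(324 + z'^2).
The Euler-Lagrange equation gives
    d/dθ( z' / sqrt(324 + z'^2) ) = 0,
so z' is constant. Integrating once:
    z(θ) = a θ + b,
a helix on the cylinder (a straight line when the cylinder is unrolled). The constants a, b are determined by the endpoint conditions.
With endpoint conditions z(0) = 5 and z(2π/3) = 12: from z(0) = b we get b = 5, and a·2π/3 + 5 = 12 gives a = 21/(2π), so
    z(θ) = (21/(2π)) θ + 5.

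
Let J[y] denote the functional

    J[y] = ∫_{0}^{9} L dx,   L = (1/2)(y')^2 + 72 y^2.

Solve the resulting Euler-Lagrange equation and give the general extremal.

The Lagrangian is L = (1/2)(y')^2 + 72 y^2.
∂L/∂y = 144y.
∂L/∂y' = y'.
The Euler-Lagrange equation d/dx(∂L/∂y') − ∂L/∂y = 0 becomes:
    y'' - 144 y = 0
General solution: y(x) = A e^(12x) + B e^(-12x), where A and B are arbitrary constants fixed by the endpoint conditions.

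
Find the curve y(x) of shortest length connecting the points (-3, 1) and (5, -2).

Arc-length functional: J[y] = ∫ sqrt(1 + (y')^2) dx.
Lagrangian L = sqrt(1 + (y')^2) has no explicit y dependence, so ∂L/∂y = 0 and the Euler-Lagrange equation gives
    d/dx( y' / sqrt(1 + (y')^2) ) = 0  ⇒  y' / sqrt(1 + (y')^2) = const.
Hence y' is constant, so y(x) is affine.
Fitting the endpoints (-3, 1) and (5, -2):
    slope m = ((-2) − 1) / (5 − (-3)) = -3/8,
    intercept c = 1 − m·(-3) = -1/8.
Extremal: y(x) = (-3/8) x - 1/8.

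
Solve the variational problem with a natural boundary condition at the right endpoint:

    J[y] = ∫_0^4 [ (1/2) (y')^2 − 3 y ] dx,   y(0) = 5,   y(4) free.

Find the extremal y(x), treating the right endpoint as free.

The Lagrangian L = (1/2) (y')^2 − 3 y gives
    ∂L/∂y = −3,   ∂L/∂y' = y'.
Euler-Lagrange: d/dx(y') − (−3) = 0, i.e. y'' + 3 = 0, so
    y(x) = −(3/2) x^2 + C1 x + C2.
Fixed left endpoint y(0) = 5 ⇒ C2 = 5.
The right endpoint x = 4 is free, so the natural (transversality) condition is ∂L/∂y' |_{x=4} = 0, i.e. y'(4) = 0.
Compute y'(x) = −3 x + C1, so y'(4) = −12 + C1 = 0 ⇒ C1 = 12.
Therefore the extremal is
    y(x) = −(3/2) x^2 + 12 x + 5.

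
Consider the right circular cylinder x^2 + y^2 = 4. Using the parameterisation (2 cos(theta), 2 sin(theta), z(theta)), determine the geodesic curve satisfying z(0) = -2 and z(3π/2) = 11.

Parameterise the cylinder of radius R = 2 as
    r(θ) = (2 cos θ, 2 sin θ, z(θ)).
The arc-length element is
    ds = sqrt(4 + (dz/dθ)^2) dθ,
so the Lagrangian is L = sqrt(4 + z'^2).
L depends on z' only, not on z or θ, so ∂L/∂z = 0 and
    ∂L/∂z' = z' / sqrt(4 + z'^2).
The Euler-Lagrange equation gives
    d/dθ( z' / sqrt(4 + z'^2) ) = 0,
so z' is constant. Integrating once:
    z(θ) = a θ + b,
a helix on the cylinder (a straight line when the cylinder is unrolled). The constants a, b are determined by the endpoint conditions.
With endpoint conditions z(0) = -2 and z(3π/2) = 11: from z(0) = b we get b = -2, and a·3π/2 + -2 = 11 gives a = 26/(3π), so
    z(θ) = (26/(3π)) θ − 2.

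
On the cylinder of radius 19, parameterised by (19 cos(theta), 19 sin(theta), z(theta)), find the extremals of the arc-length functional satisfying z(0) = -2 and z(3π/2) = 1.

Parameterise the cylinder of radius R = 19 as
    r(θ) = (19 cos θ, 19 sin θ, z(θ)).
The arc-length element is
    ds = sqrt(361 + (dz/dθ)^2) dθ,
so the Lagrangian is L = sqrt(361 + z'^2).
L depends on z' only, not on z or θ, so ∂L/∂z = 0 and
    ∂L/∂z' = z' / sqrt(361 + z'^2).
The Euler-Lagrange equation gives
    d/dθ( z' / sqrt(361 + z'^2) ) = 0,
so z' is constant. Integrating once:
    z(θ) = a θ + b,
a helix on the cylinder (a straight line when the cylinder is unrolled). The constants a, b are determined by the endpoint conditions.
With endpoint conditions z(0) = -2 and z(3π/2) = 1: from z(0) = b we get b = -2, and a·3π/2 + -2 = 1 gives a = 2/π, so
    z(θ) = (2/π) θ − 2.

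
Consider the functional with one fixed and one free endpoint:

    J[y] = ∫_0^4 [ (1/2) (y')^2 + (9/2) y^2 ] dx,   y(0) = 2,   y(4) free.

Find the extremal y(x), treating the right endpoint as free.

The Lagrangian L = (1/2) (y')^2 + (9/2) y^2 gives
    ∂L/∂y = 9 y,   ∂L/∂y' = y'.
Euler-Lagrange: y'' − 9 y = 0.
With k = 3, the general solution is
    y(x) = A cosh(3 x) + B sinh(3 x).
Fixed left endpoint y(0) = 2 ⇒ A = 2.
The right endpoint x = 4 is free, so the natural (transversality) condition is ∂L/∂y' |_{x=4} = 0, i.e. y'(4) = 0.
Compute y'(x) = A k sinh(k x) + B k cosh(k x), so
    y'(4) = A k sinh(k·4) + B k cosh(k·4) = 0
    ⇒ B = −A tanh(k·4) = − 2 tanh(3·4).
Therefore the extremal is
    y(x) = 2 cosh(3 x) − 2 tanh(3·4) sinh(3 x).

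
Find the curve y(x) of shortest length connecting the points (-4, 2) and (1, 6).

Arc-length functional: J[y] = ∫ sqrt(1 + (y')^2) dx.
Lagrangian L = sqrt(1 + (y')^2) has no explicit y dependence, so ∂L/∂y = 0 and the Euler-Lagrange equation gives
    d/dx( y' / sqrt(1 + (y')^2) ) = 0  ⇒  y' / sqrt(1 + (y')^2) = const.
Hence y' is constant, so y(x) is affine.
Fitting the endpoints (-4, 2) and (1, 6):
    slope m = (6 − 2) / (1 − (-4)) = 4/5,
    intercept c = 2 − m·(-4) = 26/5.
Extremal: y(x) = (4/5) x + 26/5.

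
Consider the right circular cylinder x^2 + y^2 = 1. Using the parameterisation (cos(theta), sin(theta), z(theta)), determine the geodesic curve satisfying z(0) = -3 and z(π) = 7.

Parameterise the cylinder of radius R = 1 as
    r(θ) = (cos θ, sin θ, z(θ)).
The arc-length element is
    ds = sqrt(1 + (dz/dθ)^2) dθ,
so the Lagrangian is L = sqrt(1 + z'^2).
L depends on z' only, not on z or θ, so ∂L/∂z = 0 and
    ∂L/∂z' = z' / sqrt(1 + z'^2).
The Euler-Lagrange equation gives
    d/dθ( z' / sqrt(1 + z'^2) ) = 0,
so z' is constant. Integrating once:
    z(θ) = a θ + b,
a helix on the cylinder (a straight line when the cylinder is unrolled). The constants a, b are determined by the endpoint conditions.
With endpoint conditions z(0) = -3 and z(π) = 7: from z(0) = b we get b = -3, and a·π + -3 = 7 gives a = 10/π, so
    z(θ) = (10/π) θ − 3.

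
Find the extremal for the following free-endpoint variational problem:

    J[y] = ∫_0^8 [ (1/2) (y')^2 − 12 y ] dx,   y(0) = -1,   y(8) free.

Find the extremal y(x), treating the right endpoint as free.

The Lagrangian L = (1/2) (y')^2 − 12 y gives
    ∂L/∂y = −12,   ∂L/∂y' = y'.
Euler-Lagrange: d/dx(y') − (−12) = 0, i.e. y'' + 12 = 0, so
    y(x) = −(12/2) x^2 + C1 x + C2.
Fixed left endpoint y(0) = -1 ⇒ C2 = -1.
The right endpoint x = 8 is free, so the natural (transversality) condition is ∂L/∂y' |_{x=8} = 0, i.e. y'(8) = 0.
Compute y'(x) = −12 x + C1, so y'(8) = −96 + C1 = 0 ⇒ C1 = 96.
Therefore the extremal is
    y(x) = −6 x^2 + 96 x − 1.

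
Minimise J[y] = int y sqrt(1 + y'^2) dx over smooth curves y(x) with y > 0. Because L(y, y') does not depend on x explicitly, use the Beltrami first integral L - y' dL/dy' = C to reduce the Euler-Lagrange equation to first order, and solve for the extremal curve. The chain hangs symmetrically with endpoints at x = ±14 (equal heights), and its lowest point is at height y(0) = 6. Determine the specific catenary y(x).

The Lagrangian L(y, y') = y sqrt(1 + y'^2) has no explicit x dependence, so the Beltrami identity applies:
    L − y' ∂L/∂y' = C.
Compute ∂L/∂y' = y · y' / sqrt(1 + y'^2). Then
    L − y' ∂L/∂y'
    = y sqrt(1 + y'^2) − y · y'^2 / sqrt(1 + y'^2)
    = y (1 + y'^2 − y'^2) / sqrt(1 + y'^2)
    = y / sqrt(1 + y'^2) = C.
Squaring gives y^2 = C^2 (1 + y'^2), i.e.
    y'^2 = y^2 / C^2 − 1.
Separating variables,
    dy / sqrt(y^2 − C^2) = dx / C,
and integrating gives arccosh(y / C) = (x − a)/C, so
    y(x) = C cosh((x − a)/C),
the catenary. The constants C and a are fixed by the two endpoint conditions (and, for the hanging-chain problem, the length constraint selects C).
Now fit the given data. The endpoints x = ±14 are symmetric at equal height, so the catenary is even about its minimum: a = 0 and y(x) = C cosh(x/C). The lowest point is y(0) = C cosh(0) = C, and we are told y(0) = 6, so C = 6. Therefore
    y(x) = 6 cosh(x/6),
and at the endpoints
    y(±14) = 6 cosh(14/6).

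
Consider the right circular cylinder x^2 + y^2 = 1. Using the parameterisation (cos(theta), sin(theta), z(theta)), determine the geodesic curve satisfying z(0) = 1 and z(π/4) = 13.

Parameterise the cylinder of radius R = 1 as
    r(θ) = (cos θ, sin θ, z(θ)).
The arc-length element is
    ds = sqrt(1 + (dz/dθ)^2) dθ,
so the Lagrangian is L = sqrt(1 + z'^2).
L depends on z' only, not on z or θ, so ∂L/∂z = 0 and
    ∂L/∂z' = z' / sqrt(1 + z'^2).
The Euler-Lagrange equation gives
    d/dθ( z' / sqrt(1 + z'^2) ) = 0,
so z' is constant. Integrating once:
    z(θ) = a θ + b,
a helix on the cylinder (a straight line when the cylinder is unrolled). The constants a, b are determined by the endpoint conditions.
With endpoint conditions z(0) = 1 and z(π/4) = 13: from z(0) = b we get b = 1, and a·π/4 + 1 = 13 gives a = 48/π, so
    z(θ) = (48/π) θ + 1.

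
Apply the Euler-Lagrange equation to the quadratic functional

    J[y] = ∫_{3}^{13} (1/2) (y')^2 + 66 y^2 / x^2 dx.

The Lagrangian is L = (1/2) (y')^2 + 66 y^2 / x^2.
Compute ∂L/∂y = 132y/x^2, ∂L/∂y' = y'.
The Euler-Lagrange equation d/dx(∂L/∂y') − ∂L/∂y = 0 reduces to
    y'' − 132/x^2 · y = 0  (x > 0).
Its general solution is
    y(x) = A x^12 + B x^(-11),
with A, B fixed by the endpoint conditions.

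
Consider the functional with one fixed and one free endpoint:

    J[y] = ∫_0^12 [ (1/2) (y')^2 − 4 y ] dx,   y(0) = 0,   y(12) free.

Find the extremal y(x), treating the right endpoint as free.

The Lagrangian L = (1/2) (y')^2 − 4 y gives
    ∂L/∂y = −4,   ∂L/∂y' = y'.
Euler-Lagrange: d/dx(y') − (−4) = 0, i.e. y'' + 4 = 0, so
    y(x) = −(4/2) x^2 + C1 x + C2.
Fixed left endpoint y(0) = 0 ⇒ C2 = 0.
The right endpoint x = 12 is free, so the natural (transversality) condition is ∂L/∂y' |_{x=12} = 0, i.e. y'(12) = 0.
Compute y'(x) = −4 x + C1, so y'(12) = −48 + C1 = 0 ⇒ C1 = 48.
Therefore the extremal is
    y(x) = −2 x^2 + 48 x.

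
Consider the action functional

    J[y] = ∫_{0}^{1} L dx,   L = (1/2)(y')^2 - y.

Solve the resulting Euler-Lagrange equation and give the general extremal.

The Lagrangian is L = (1/2)(y')^2 - y.
∂L/∂y = -1.
∂L/∂y' = y'.
The Euler-Lagrange equation d/dx(∂L/∂y') − ∂L/∂y = 0 becomes:
    y'' + 1 = 0
General solution: y(x) = -x^2/2 + A x + B, where A and B are arbitrary constants fixed by the endpoint conditions.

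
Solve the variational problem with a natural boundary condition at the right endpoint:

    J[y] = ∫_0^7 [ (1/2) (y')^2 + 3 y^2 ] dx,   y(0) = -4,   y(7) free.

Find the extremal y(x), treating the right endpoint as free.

The Lagrangian L = (1/2) (y')^2 + 3 y^2 gives
    ∂L/∂y = 6 y,   ∂L/∂y' = y'.
Euler-Lagrange: y'' − 6 y = 0.
With k = sqrt(6), the general solution is
    y(x) = A cosh(sqrt(6) x) + B sinh(sqrt(6) x).
Fixed left endpoint y(0) = -4 ⇒ A = -4.
The right endpoint x = 7 is free, so the natural (transversality) condition is ∂L/∂y' |_{x=7} = 0, i.e. y'(7) = 0.
Compute y'(x) = A k sinh(k x) + B k cosh(k x), so
    y'(7) = A k sinh(k·7) + B k cosh(k·7) = 0
    ⇒ B = −A tanh(k·7) = 4 tanh(sqrt(6)·7).
Therefore the extremal is
    y(x) = −4 cosh(sqrt(6) x) + 4 tanh(sqrt(6)·7) sinh(sqrt(6) x).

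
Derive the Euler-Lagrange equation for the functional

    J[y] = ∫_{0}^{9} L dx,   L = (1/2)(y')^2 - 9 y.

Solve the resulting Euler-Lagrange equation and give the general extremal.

The Lagrangian is L = (1/2)(y')^2 - 9 y.
∂L/∂y = -9.
∂L/∂y' = y'.
The Euler-Lagrange equation d/dx(∂L/∂y') − ∂L/∂y = 0 becomes:
    y'' + 9 = 0
General solution: y(x) = -(9/2) x^2 + A x + B, where A and B are arbitrary constants fixed by the endpoint conditions.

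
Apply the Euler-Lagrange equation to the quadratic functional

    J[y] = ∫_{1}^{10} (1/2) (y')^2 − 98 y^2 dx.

The Lagrangian is L = (1/2) (y')^2 − 98 y^2.
Compute ∂L/∂y = -196y, ∂L/∂y' = y'.
The Euler-Lagrange equation d/dx(∂L/∂y') − ∂L/∂y = 0 reduces to
    y'' + 196 y = 0.
Its general solution is
    y(x) = A sin(14x) + B cos(14x),
with A, B fixed by the endpoint conditions.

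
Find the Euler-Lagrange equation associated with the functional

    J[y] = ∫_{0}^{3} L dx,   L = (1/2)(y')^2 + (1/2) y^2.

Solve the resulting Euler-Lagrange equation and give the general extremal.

The Lagrangian is L = (1/2)(y')^2 + (1/2) y^2.
∂L/∂y = y.
∂L/∂y' = y'.
The Euler-Lagrange equation d/dx(∂L/∂y') − ∂L/∂y = 0 becomes:
    y'' - y = 0
General solution: y(x) = A e^x + B e^(-x), where A and B are arbitrary constants fixed by the endpoint conditions.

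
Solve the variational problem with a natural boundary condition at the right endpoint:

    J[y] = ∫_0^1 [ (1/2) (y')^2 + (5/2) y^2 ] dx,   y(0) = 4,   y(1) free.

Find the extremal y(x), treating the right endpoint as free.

The Lagrangian L = (1/2) (y')^2 + (5/2) y^2 gives
    ∂L/∂y = 5 y,   ∂L/∂y' = y'.
Euler-Lagrange: y'' − 5 y = 0.
With k = sqrt(5), the general solution is
    y(x) = A cosh(sqrt(5) x) + B sinh(sqrt(5) x).
Fixed left endpoint y(0) = 4 ⇒ A = 4.
The right endpoint x = 1 is free, so the natural (transversality) condition is ∂L/∂y' |_{x=1} = 0, i.e. y'(1) = 0.
Compute y'(x) = A k sinh(k x) + B k cosh(k x), so
    y'(1) = A k sinh(k·1) + B k cosh(k·1) = 0
    ⇒ B = −A tanh(k·1) = − 4 tanh(sqrt(5)·1).
Therefore the extremal is
    y(x) = 4 cosh(sqrt(5) x) − 4 tanh(sqrt(5)·1) sinh(sqrt(5) x).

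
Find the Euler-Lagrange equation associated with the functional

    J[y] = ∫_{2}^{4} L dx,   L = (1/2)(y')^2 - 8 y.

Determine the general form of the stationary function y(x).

The Lagrangian is L = (1/2)(y')^2 - 8 y.
∂L/∂y = -8.
∂L/∂y' = y'.
The Euler-Lagrange equation d/dx(∂L/∂y') − ∂L/∂y = 0 becomes:
    y'' + 8 = 0
General solution: y(x) = -4 x^2 + A x + B, where A and B are arbitrary constants fixed by the endpoint conditions.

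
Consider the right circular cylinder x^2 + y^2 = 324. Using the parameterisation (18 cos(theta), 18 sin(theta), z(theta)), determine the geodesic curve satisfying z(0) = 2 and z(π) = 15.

Parameterise the cylinder of radius R = 18 as
    r(θ) = (18 cos θ, 18 sin θ, z(θ)).
The arc-length element is
    ds = sqrt(324 + (dz/dθ)^2) dθ,
so the Lagrangian is L = sqrt(324 + z'^2).
L depends on z' only, not on z or θ, so ∂L/∂z = 0 and
    ∂L/∂z' = z' / sqrt(324 + z'^2).
The Euler-Lagrange equation gives
    d/dθ( z' / sqrt(324 + z'^2) ) = 0,
so z' is constant. Integrating once:
    z(θ) = a θ + b,
a helix on the cylinder (a straight line when the cylinder is unrolled). The constants a, b are determined by the endpoint conditions.
With endpoint conditions z(0) = 2 and z(π) = 15: from z(0) = b we get b = 2, and a·π + 2 = 15 gives a = 13/π, so
    z(θ) = (13/π) θ + 2.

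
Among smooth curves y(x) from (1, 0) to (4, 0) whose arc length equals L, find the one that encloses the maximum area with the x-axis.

Set up the augmented Lagrangian using a multiplier λ for the length constraint:
    F(y, y') = y − λ sqrt(1 + y'^2).
F has no explicit x dependence, so the Beltrami identity yields a first integral
    F − y' ∂F/∂y' = C.
Compute ∂F/∂y' = −λ y' / sqrt(1 + y'^2). Then
    y − λ sqrt(1 + y'^2) + λ y'^2 / sqrt(1 + y'^2) = C
    ⇒  y − λ / sqrt(1 + y'^2) = C.
Solving for y' and integrating gives
    (x − a)^2 + (y − b)^2 = λ^2,
a circular arc of radius λ. The constants a, b are determined by the endpoint conditions y(1) = y(4) = 0, and λ is fixed implicitly by the length constraint
    ∫_{1}^{4} sqrt(1 + y'^2) dx = L.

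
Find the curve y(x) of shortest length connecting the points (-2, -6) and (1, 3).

Arc-length functional: J[y] = ∫ sqrt(1 + (y')^2) dx.
Lagrangian L = sqrt(1 + (y')^2) has no explicit y dependence, so ∂L/∂y = 0 and the Euler-Lagrange equation gives
    d/dx( y' / sqrt(1 + (y')^2) ) = 0  ⇒  y' / sqrt(1 + (y')^2) = const.
Hence y' is constant, so y(x) is affine.
Fitting the endpoints (-2, -6) and (1, 3):
    slope m = (3 − (-6)) / (1 − (-2)) = 3,
    intercept c = (-6) − m·(-2) = 0.
Extremal: y(x) = 3 x.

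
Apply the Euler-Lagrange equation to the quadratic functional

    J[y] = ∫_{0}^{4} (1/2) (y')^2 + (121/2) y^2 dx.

The Lagrangian is L = (1/2) (y')^2 + (121/2) y^2.
Compute ∂L/∂y = 121y, ∂L/∂y' = y'.
The Euler-Lagrange equation d/dx(∂L/∂y') − ∂L/∂y = 0 reduces to
    y'' − 121 y = 0.
Its general solution is
    y(x) = A e^(11x) + B e^(−11x),
with A, B fixed by the endpoint conditions.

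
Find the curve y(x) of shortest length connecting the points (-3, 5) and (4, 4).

Arc-length functional: J[y] = ∫ sqrt(1 + (y')^2) dx.
Lagrangian L = sqrt(1 + (y')^2) has no explicit y dependence, so ∂L/∂y = 0 and the Euler-Lagrange equation gives
    d/dx( y' / sqrt(1 + (y')^2) ) = 0  ⇒  y' / sqrt(1 + (y')^2) = const.
Hence y' is constant, so y(x) is affine.
Fitting the endpoints (-3, 5) and (4, 4):
    slope m = (4 − 5) / (4 − (-3)) = -1/7,
    intercept c = 5 − m·(-3) = 32/7.
Extremal: y(x) = (-1/7) x + 32/7.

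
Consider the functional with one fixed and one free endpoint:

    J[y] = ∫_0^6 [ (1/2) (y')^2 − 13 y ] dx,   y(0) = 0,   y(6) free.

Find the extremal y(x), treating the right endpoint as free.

The Lagrangian L = (1/2) (y')^2 − 13 y gives
    ∂L/∂y = −13,   ∂L/∂y' = y'.
Euler-Lagrange: d/dx(y') − (−13) = 0, i.e. y'' + 13 = 0, so
    y(x) = −(13/2) x^2 + C1 x + C2.
Fixed left endpoint y(0) = 0 ⇒ C2 = 0.
The right endpoint x = 6 is free, so the natural (transversality) condition is ∂L/∂y' |_{x=6} = 0, i.e. y'(6) = 0.
Compute y'(x) = −13 x + C1, so y'(6) = −78 + C1 = 0 ⇒ C1 = 78.
Therefore the extremal is
    y(x) = −(13/2) x^2 + 78 x.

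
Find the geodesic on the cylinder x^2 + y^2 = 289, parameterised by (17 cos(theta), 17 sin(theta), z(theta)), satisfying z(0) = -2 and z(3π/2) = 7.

Parameterise the cylinder of radius R = 17 as
    r(θ) = (17 cos θ, 17 sin θ, z(θ)).
The arc-length element is
    ds = sqrt(289 + (dz/dθ)^2) dθ,
so the Lagrangian is L = sqrt(289 + z'^2).
L depends on z' only, not on z or θ, so ∂L/∂z = 0 and
    ∂L/∂z' = z' / sqrt(289 + z'^2).
The Euler-Lagrange equation gives
    d/dθ( z' / sqrt(289 + z'^2) ) = 0,
so z' is constant. Integrating once:
    z(θ) = a θ + b,
a helix on the cylinder (a straight line when the cylinder is unrolled). The constants a, b are determined by the endpoint conditions.
With endpoint conditions z(0) = -2 and z(3π/2) = 7: from z(0) = b we get b = -2, and a·3π/2 + -2 = 7 gives a = 6/π, so
    z(θ) = (6/π) θ − 2.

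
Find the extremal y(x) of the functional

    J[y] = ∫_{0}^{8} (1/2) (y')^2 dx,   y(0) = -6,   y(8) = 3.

The Lagrangian is L = (1/2) (y')^2.
Compute ∂L/∂y = 0, ∂L/∂y' = y'.
The Euler-Lagrange equation d/dx(∂L/∂y') − ∂L/∂y = 0 reduces to
    y'' = 0.
Its general solution is
    y(x) = A x + B,
with A, B fixed by the endpoint conditions.
Applying the endpoint conditions y(0) = -6 and y(8) = 3: solve A·0 + B = -6 and A·8 + B = 3. Subtracting gives A(8 − 0) = 3 − -6, so A = 9/8, and B = -6 − A·0 = -6. Therefore
    y(x) = (9/8) x - 6.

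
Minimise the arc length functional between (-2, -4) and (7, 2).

Arc-length functional: J[y] = ∫ sqrt(1 + (y')^2) dx.
Lagrangian L = sqrt(1 + (y')^2) has no explicit y dependence, so ∂L/∂y = 0 and the Euler-Lagrange equation gives
    d/dx( y' / sqrt(1 + (y')^2) ) = 0  ⇒  y' / sqrt(1 + (y')^2) = const.
Hence y' is constant, so y(x) is affine.
Fitting the endpoints (-2, -4) and (7, 2):
    slope m = (2 − (-4)) / (7 − (-2)) = 2/3,
    intercept c = (-4) − m·(-2) = -8/3.
Extremal: y(x) = (2/3) x - 8/3.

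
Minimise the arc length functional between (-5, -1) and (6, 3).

Arc-length functional: J[y] = ∫ sqrt(1 + (y')^2) dx.
Lagrangian L = sqrt(1 + (y')^2) has no explicit y dependence, so ∂L/∂y = 0 and the Euler-Lagrange equation gives
    d/dx( y' / sqrt(1 + (y')^2) ) = 0  ⇒  y' / sqrt(1 + (y')^2) = const.
Hence y' is constant, so y(x) is affine.
Fitting the endpoints (-5, -1) and (6, 3):
    slope m = (3 − (-1)) / (6 − (-5)) = 4/11,
    intercept c = (-1) − m·(-5) = 9/11.
Extremal: y(x) = (4/11) x + 9/11.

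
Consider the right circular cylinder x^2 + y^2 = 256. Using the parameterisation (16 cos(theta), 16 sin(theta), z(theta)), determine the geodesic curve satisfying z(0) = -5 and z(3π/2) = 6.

Parameterise the cylinder of radius R = 16 as
    r(θ) = (16 cos θ, 16 sin θ, z(θ)).
The arc-length element is
    ds = sqrt(256 + (dz/dθ)^2) dθ,
so the Lagrangian is L = sqrt(256 + z'^2).
L depends on z' only, not on z or θ, so ∂L/∂z = 0 and
    ∂L/∂z' = z' / sqrt(256 + z'^2).
The Euler-Lagrange equation gives
    d/dθ( z' / sqrt(256 + z'^2) ) = 0,
so z' is constant. Integrating once:
    z(θ) = a θ + b,
a helix on the cylinder (a straight line when the cylinder is unrolled). The constants a, b are determined by the endpoint conditions.
With endpoint conditions z(0) = -5 and z(3π/2) = 6: from z(0) = b we get b = -5, and a·3π/2 + -5 = 6 gives a = 22/(3π), so
    z(θ) = (22/(3π)) θ − 5.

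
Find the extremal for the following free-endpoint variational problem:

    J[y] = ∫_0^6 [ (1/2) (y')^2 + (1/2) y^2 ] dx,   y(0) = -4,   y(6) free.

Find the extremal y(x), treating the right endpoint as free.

The Lagrangian L = (1/2) (y')^2 + (1/2) y^2 gives
    ∂L/∂y = 1 y,   ∂L/∂y' = y'.
Euler-Lagrange: y'' − y = 0.
With k = 1, the general solution is
    y(x) = A cosh(x) + B sinh(x).
Fixed left endpoint y(0) = -4 ⇒ A = -4.
The right endpoint x = 6 is free, so the natural (transversality) condition is ∂L/∂y' |_{x=6} = 0, i.e. y'(6) = 0.
Compute y'(x) = A k sinh(k x) + B k cosh(k x), so
    y'(6) = A k sinh(k·6) + B k cosh(k·6) = 0
    ⇒ B = −A tanh(k·6) = 4 tanh(1·6).
Therefore the extremal is
    y(x) = −4 cosh(1 x) + 4 tanh(1·6) sinh(1 x).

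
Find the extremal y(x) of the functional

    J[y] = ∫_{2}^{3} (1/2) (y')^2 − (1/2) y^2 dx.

The Lagrangian is L = (1/2) (y')^2 − (1/2) y^2.
Compute ∂L/∂y = -y, ∂L/∂y' = y'.
The Euler-Lagrange equation d/dx(∂L/∂y') − ∂L/∂y = 0 reduces to
    y'' + y = 0.
Its general solution is
    y(x) = A sin(x) + B cos(x),
with A, B fixed by the endpoint conditions.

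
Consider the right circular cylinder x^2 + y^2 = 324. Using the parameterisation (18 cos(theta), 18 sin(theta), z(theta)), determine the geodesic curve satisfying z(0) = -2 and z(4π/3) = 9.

Parameterise the cylinder of radius R = 18 as
    r(θ) = (18 cos θ, 18 sin θ, z(θ)).
The arc-length element is
    ds = sqrt(324 + (dz/dθ)^2) dθ,
so the Lagrangian is L = sqrt(324 + z'^2).
L depends on z' only, not on z or θ, so ∂L/∂z = 0 and
    ∂L/∂z' = z' / sqrt(324 + z'^2).
The Euler-Lagrange equation gives
    d/dθ( z' / sqrt(324 + z'^2) ) = 0,
so z' is constant. Integrating once:
    z(θ) = a θ + b,
a helix on the cylinder (a straight line when the cylinder is unrolled). The constants a, b are determined by the endpoint conditions.
With endpoint conditions z(0) = -2 and z(4π/3) = 9: from z(0) = b we get b = -2, and a·4π/3 + -2 = 9 gives a = 33/(4π), so
    z(θ) = (33/(4π)) θ − 2.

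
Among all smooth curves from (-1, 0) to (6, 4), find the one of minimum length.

Arc-length functional: J[y] = ∫ sqrt(1 + (y')^2) dx.
Lagrangian L = sqrt(1 + (y')^2) has no explicit y dependence, so ∂L/∂y = 0 and the Euler-Lagrange equation gives
    d/dx( y' / sqrt(1 + (y')^2) ) = 0  ⇒  y' / sqrt(1 + (y')^2) = const.
Hence y' is constant, so y(x) is affine.
Fitting the endpoints (-1, 0) and (6, 4):
    slope m = (4 − 0) / (6 − (-1)) = 4/7,
    intercept c = 0 − m·(-1) = 4/7.
Extremal: y(x) = (4/7) x + 4/7.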